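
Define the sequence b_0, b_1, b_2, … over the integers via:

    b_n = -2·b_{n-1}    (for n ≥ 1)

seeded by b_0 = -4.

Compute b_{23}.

b_1 = -2·-4 = 8
b_2 = -2·8 = -16
b_3 = -2·-16 = 32
b_4 = -2·32 = -64
b_5 = -2·-64 = 128
b_6 = -2·128 = -256
b_7 = -2·-256 = 512
b_8 = -2·512 = -1024
b_9 = -2·-1024 = 2048
b_10 = -2·2048 = -4096
b_11 = -2·-4096 = 8192
b_12 = -2·8192 = -16384
b_13 = -2·-16384 = 32768
b_14 = -2·32768 = -65536
b_15 = -2·-65536 = 131072
b_16 = -2·131072 = -262144
b_17 = -2·-262144 = 524288
b_18 = -2·524288 = -1048576
b_19 = -2·-1048576 = 2097152
b_20 = -2·2097152 = -4194304
b_21 = -2·-4194304 = 8388608
b_22 = -2·8388608 = -16777216
b_23 = -2·-16777216 = 33554432

33554432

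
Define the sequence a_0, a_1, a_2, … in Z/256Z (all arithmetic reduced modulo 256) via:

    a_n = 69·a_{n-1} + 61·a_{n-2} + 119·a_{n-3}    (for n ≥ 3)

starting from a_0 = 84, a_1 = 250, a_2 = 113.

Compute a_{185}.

a_3 = 69·113 + 61·250 + 119·84 = 19
a_4 = 69·19 + 61·113 + 119·250 = 66
a_5 = 69·66 + 61·19 + 119·113 = 216
a_6 = 69·216 + 61·66 + 119·19 = 199
a_7 = 69·199 + 61·216 + 119·66 = 201
a_8 = 69·201 + 61·199 + 119·216 = 0
Continuing the recurrence:
  a_9 = 102;  a_10 = 237;  a_11 = 47;  a_12 = 142;  a_13 = 164;  a_14 = 227
  a_15 = 69;  a_16 = 236;  a_17 = 146;  a_18 = 169;  a_19 = 11;  a_20 = 26
  a_21 = 48;  a_22 = 63;  a_23 = 129;  a_24 = 24;  a_25 = 126;  a_26 = 165
  a_27 = 167;  a_28 = 230;  a_29 = 124;  a_30 = 219;  a_31 = 125;  a_32 = 132
  a_33 = 42;  a_34 = 225;  a_35 = 3;  a_36 = 242;  a_37 = 136;  a_38 = 183
  a_39 = 57;  a_40 = 48;  a_41 = 150;  a_42 = 93;  a_43 = 31;  a_44 = 62
  a_45 = 84;  a_46 = 211;  a_47 = 181;  a_48 = 28;  a_49 = 194;  a_50 = 25
  a_51 = 251;  a_52 = 202;  a_53 = 224;  a_54 = 47;  a_55 = 241;  a_56 = 72
  a_57 = 174;  a_58 = 21;  a_59 = 151;  a_60 = 150;  a_61 = 44;  a_62 = 203
  a_63 = 237;  a_64 = 180;  a_65 = 90;  a_66 = 81;  a_67 = 243;  a_68 = 162
  a_69 = 56;  a_70 = 167;  a_71 = 169;  a_72 = 96;  a_73 = 198;  a_74 = 205
  a_75 = 15;  a_76 = 238;  a_77 = 4;  a_78 = 195;  a_79 = 37;  a_80 = 76
  a_81 = 242;  a_82 = 137;  a_83 = 235;  a_84 = 122;  a_85 = 144;  a_86 = 31
  a_87 = 97;  a_88 = 120;  a_89 = 222;  a_90 = 133;  a_91 = 135;  a_92 = 70
  a_93 = 220;  a_94 = 187;  a_95 = 93;  a_96 = 228;  a_97 = 138;  a_98 = 193
  a_99 = 227;  a_100 = 82;  a_101 = 232;  a_102 = 151;  a_103 = 25;  a_104 = 144
  a_105 = 246;  a_106 = 61;  a_107 = 255;  a_108 = 158;  a_109 = 180;  a_110 = 179
  a_111 = 149;  a_112 = 124;  a_113 = 34;  a_114 = 249;  a_115 = 219;  a_116 = 42
  a_117 = 64;  a_118 = 15;  a_119 = 209;  a_120 = 168;  a_121 = 14;  a_122 = 245
  a_123 = 119;  a_124 = 246;  a_125 = 140;  a_126 = 171;  a_127 = 205;  a_128 = 20
  a_129 = 186;  a_130 = 49;  a_131 = 211;  a_132 = 2;  a_133 = 152;  a_134 = 135
  a_135 = 137;  a_136 = 192;  a_137 = 38;  a_138 = 173;  a_139 = 239;  a_140 = 78
  a_141 = 100;  a_142 = 163;  a_143 = 5;  a_144 = 172;  a_145 = 82;  a_146 = 105
  a_147 = 203;  a_148 = 218;  a_149 = 240;  a_150 = 255;  a_151 = 65;  a_152 = 216
  a_153 = 62;  a_154 = 101;  a_155 = 103;  a_156 = 166;  a_157 = 60;  a_158 = 155
  a_159 = 61;  a_160 = 68;  a_161 = 234;  a_162 = 161;  a_163 = 195;  a_164 = 178
  a_165 = 72;  a_166 = 119;  a_167 = 249;  a_168 = 240;  a_169 = 86;  a_170 = 29
  a_171 = 223;  a_172 = 254;  a_173 = 20;  a_174 = 147;  a_175 = 117;  a_176 = 220
  a_177 = 130;  a_178 = 217;  a_179 = 187;  a_180 = 138;  a_181 = 160;  a_182 = 239
  a_183 = 177
a_184 = 69·177 + 61·239 + 119·160 = 8
a_185 = 69·8 + 61·177 + 119·239 = 110

110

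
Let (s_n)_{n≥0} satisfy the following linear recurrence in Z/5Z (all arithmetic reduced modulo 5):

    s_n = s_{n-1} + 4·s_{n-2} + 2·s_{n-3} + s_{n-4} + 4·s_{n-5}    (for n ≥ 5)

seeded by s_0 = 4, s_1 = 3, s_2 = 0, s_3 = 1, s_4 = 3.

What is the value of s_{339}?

0

s_5 = 1·3 + 4·1 + 2·0 + 1·3 + 4·4 = 1
s_6 = 1·1 + 4·3 + 2·1 + 1·0 + 4·3 = 2
s_7 = 1·2 + 4·1 + 2·3 + 1·1 + 4·0 = 3
s_8 = 1·3 + 4·2 + 2·1 + 1·3 + 4·1 = 0
s_9 = 1·0 + 4·3 + 2·2 + 1·1 + 4·3 = 4
s_10 = 1·4 + 4·0 + 2·3 + 1·2 + 4·1 = 1
Continuing the recurrence:
  s_11 = 3;  s_12 = 2;  s_13 = 0;  s_14 = 1;  s_15 = 2;  s_16 = 0
  s_17 = 3;  s_18 = 3;  s_19 = 1;  s_20 = 2;  s_21 = 0;  s_22 = 0
  s_23 = 2;  s_24 = 3;  s_25 = 4;  s_26 = 0;  s_27 = 4;  s_28 = 3
  s_29 = 0;  s_30 = 1;  s_31 = 1;  s_32 = 4;  s_33 = 2;  s_34 = 1
  s_35 = 2;  s_36 = 3;  s_37 = 1;  s_38 = 1;  s_39 = 2;  s_40 = 4
  s_41 = 2;  s_42 = 2;  s_43 = 4;  s_44 = 3;  s_45 = 1;  s_46 = 1
  s_47 = 3;  s_48 = 3;  s_49 = 0;  s_50 = 3;  s_51 = 1;  s_52 = 3
  s_53 = 0;  s_54 = 2;  s_55 = 1;  s_56 = 1;  s_57 = 1;  s_58 = 4
  s_59 = 4;  s_60 = 2;  s_61 = 1;  s_62 = 0;  s_63 = 3;  s_64 = 3
  s_65 = 4;  s_66 = 1;  s_67 = 1;  s_68 = 3;  s_69 = 0;  s_70 = 1
  s_71 = 2;  s_72 = 3;  s_73 = 0;  s_74 = 2;  s_75 = 4;  s_76 = 3
  s_77 = 0;  s_78 = 2;  s_79 = 0;  s_80 = 2;  s_81 = 3;  s_82 = 3
  s_83 = 2;  s_84 = 2;  s_85 = 2;  s_86 = 4;  s_87 = 0;  s_88 = 0
  s_89 = 3;  s_90 = 0;  s_91 = 3;  s_92 = 4;  s_93 = 4;  s_94 = 3
  s_95 = 0;  s_96 = 1;  s_97 = 2;  s_98 = 0;  s_99 = 2;  s_100 = 2
  s_101 = 1;  s_102 = 1;  s_103 = 1;  s_104 = 2;  s_105 = 2;  s_106 = 2
  s_107 = 4;  s_108 = 2;  s_109 = 2;  s_110 = 3;  s_111 = 2;  s_112 = 1
  s_113 = 0;  s_114 = 4;  s_115 = 0;  s_116 = 0;  s_117 = 2;  s_118 = 1
  s_119 = 0;  s_120 = 3;  s_121 = 2;  s_122 = 3;  s_123 = 1;  s_124 = 0
  s_125 = 4;  s_126 = 2;  s_127 = 1;  s_128 = 1;  s_129 = 3;  s_130 = 2
  s_131 = 0;  s_132 = 4;  s_133 = 0;  s_134 = 0;  s_135 = 1;  s_136 = 0
  s_137 = 0;  s_138 = 2;  s_139 = 3;  s_140 = 0;  s_141 = 1;  s_142 = 4
  s_143 = 4;  s_144 = 4;  s_145 = 4;  s_146 = 1;  s_147 = 0;  s_148 = 2
  s_149 = 4;  s_150 = 4;  s_151 = 3;  s_152 = 4;  s_153 = 1;  s_154 = 3
  s_155 = 4;  s_156 = 4;  s_157 = 3;  s_158 = 4;  s_159 = 0;  s_160 = 2
  s_161 = 4;  s_162 = 3;  s_163 = 4;  s_164 = 1;  s_165 = 0;  s_166 = 1
  s_167 = 4;  s_168 = 0;  s_169 = 2;  s_170 = 1;  s_171 = 2;  s_172 = 1
  s_173 = 3;  s_174 = 0;  s_175 = 0;  s_176 = 0;  s_177 = 2;  s_178 = 4
  s_179 = 2;  s_180 = 2;  s_181 = 0;  s_182 = 4;  s_183 = 1;  s_184 = 2
  s_185 = 2;  s_186 = 1;  s_187 = 0;  s_188 = 4;  s_189 = 1;  s_190 = 1
  s_191 = 2;  s_192 = 2;  s_193 = 4;  s_194 = 1;  s_195 = 2;  s_196 = 4
  s_197 = 1;  s_198 = 3;  s_199 = 1;  s_200 = 2;  s_201 = 4;  s_202 = 1
  s_203 = 4;  s_204 = 2;  s_205 = 2;  s_206 = 0;  s_207 = 0;  s_208 = 2
  s_209 = 2;  s_210 = 3;  s_211 = 0;  s_212 = 3;  s_213 = 4;  s_214 = 2
  s_215 = 1;  s_216 = 0;  s_217 = 4;  s_218 = 4;  s_219 = 4;  s_220 = 2
  s_221 = 0;  s_222 = 1;  s_223 = 0;  s_224 = 2;  s_225 = 2;  s_226 = 1
  s_227 = 2;  s_228 = 2;  s_229 = 2;  s_230 = 3;  s_231 = 1;  s_232 = 2
  s_233 = 2;  s_234 = 3;  s_235 = 3;  s_236 = 0;  s_237 = 3;  s_238 = 0
  s_239 = 2;  s_240 = 0;  s_241 = 1;  s_242 = 2;  s_243 = 3;  s_244 = 1
  s_245 = 3;  s_246 = 4;  s_247 = 4;  s_248 = 4;  s_249 = 0;  s_250 = 0
  s_251 = 3;  s_252 = 3;  s_253 = 1;  s_254 = 4;  s_255 = 2;  s_256 = 0
  s_257 = 4;  s_258 = 1;  s_259 = 0;  s_260 = 0;  s_261 = 1;  s_262 = 3
  s_263 = 1;  s_264 = 0;  s_265 = 1;  s_266 = 0;  s_267 = 2;  s_268 = 3
  s_269 = 2;  s_270 = 2;  s_271 = 3;  s_272 = 1;  s_273 = 1;  s_274 = 1
  s_275 = 3;  s_276 = 2;  s_277 = 1;  s_278 = 0;  s_279 = 0;  s_280 = 1
  s_281 = 0;  s_282 = 3;  s_283 = 0;  s_284 = 3;  s_285 = 3;  s_286 = 3
  s_287 = 3;  s_288 = 4;  s_289 = 2;  s_290 = 4;  s_291 = 0;  s_292 = 1
  s_293 = 2;  s_294 = 3;  s_295 = 4;  s_296 = 1;  s_297 = 4;  s_298 = 2
  s_299 = 1;  s_300 = 4;  s_301 = 0;  s_302 = 1;  s_303 = 3;  s_304 = 0
  s_305 = 0;  s_306 = 2;  s_307 = 4;  s_308 = 4;  s_309 = 4;  s_310 = 0
  s_311 = 1;  s_312 = 4;  s_313 = 3;  s_314 = 2;  s_315 = 3;  s_316 = 0
  s_317 = 0;  s_318 = 0;  s_319 = 1;  s_320 = 3;  s_321 = 2;  s_322 = 1
  s_323 = 1;  s_324 = 1;  s_325 = 1;  s_326 = 1;  s_327 = 2;  s_328 = 3
  s_329 = 3;  s_330 = 4;  s_331 = 3;  s_332 = 1;  s_333 = 1;  s_334 = 2
  s_335 = 2;  s_336 = 0;  s_337 = 2
s_338 = 1·2 + 4·0 + 2·2 + 1·2 + 4·1 = 2
s_339 = 1·2 + 4·2 + 2·0 + 1·2 + 4·2 = 0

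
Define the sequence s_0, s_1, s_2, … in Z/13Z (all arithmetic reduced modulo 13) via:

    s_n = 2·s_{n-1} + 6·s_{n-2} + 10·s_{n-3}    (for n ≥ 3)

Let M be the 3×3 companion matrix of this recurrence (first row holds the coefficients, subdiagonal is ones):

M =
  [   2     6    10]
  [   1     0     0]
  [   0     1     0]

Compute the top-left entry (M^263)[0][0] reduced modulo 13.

5

(M^263)[0][0] is the top entry after applying M 263 times to the unit state (1, 0, 0). Equivalently it is h_{265} for the auxiliary sequence (h_n) obeying the same recurrence with h_2 = 1 and h_i = 0 for 0 ≤ i < 2:
h_3 = 2·1 + 6·0 + 10·0 = 2
h_4 = 2·2 + 6·1 + 10·0 = 10
h_5 = 2·10 + 6·2 + 10·1 = 3
h_6 = 2·3 + 6·10 + 10·2 = 8
h_7 = 2·8 + 6·3 + 10·10 = 4
h_8 = 2·4 + 6·8 + 10·3 = 8
Continuing the recurrence:
  h_9 = 3;  h_10 = 3;  h_11 = 0;  h_12 = 9;  h_13 = 9;  h_14 = 7
  h_15 = 2;  h_16 = 6;  h_17 = 3;  h_18 = 10;  h_19 = 7;  h_20 = 0
  h_21 = 12;  h_22 = 3;  h_23 = 0;  h_24 = 8;  h_25 = 7;  h_26 = 10
  h_27 = 12;  h_28 = 11;  h_29 = 12;  h_30 = 2;  h_31 = 4;  h_32 = 10
  h_33 = 12;  h_34 = 7;  h_35 = 4;  h_36 = 1;  h_37 = 5;  h_38 = 4
  h_39 = 9;  h_40 = 1;  h_41 = 5;  h_42 = 2;  h_43 = 5;  h_44 = 7
  h_45 = 12;  h_46 = 12;  h_47 = 10;  h_48 = 4;  h_49 = 6;  h_50 = 6
  h_51 = 10;  h_52 = 12;  h_53 = 1;  h_54 = 5;  h_55 = 6;  h_56 = 0
  h_57 = 8;  h_58 = 11;  h_59 = 5;  h_60 = 0;  h_61 = 10;  h_62 = 5
  h_63 = 5;  h_64 = 10;  h_65 = 9;  h_66 = 11;  h_67 = 7;  h_68 = 1
  h_69 = 11;  h_70 = 7;  h_71 = 12;  h_72 = 7;  h_73 = 0;  h_74 = 6
  h_75 = 4;  h_76 = 5;  h_77 = 3;  h_78 = 11;  h_79 = 12;  h_80 = 3
  h_81 = 6;  h_82 = 7;  h_83 = 2;  h_84 = 2;  h_85 = 8;  h_86 = 9
  h_87 = 8;  h_88 = 7;  h_89 = 9;  h_90 = 10;  h_91 = 1;  h_92 = 9
  h_93 = 7;  h_94 = 0;  h_95 = 2;  h_96 = 9;  h_97 = 4;  h_98 = 4
  h_99 = 5;  h_100 = 9;  h_101 = 10;  h_102 = 7;  h_103 = 8;  h_104 = 2
  h_105 = 5;  h_106 = 11;  h_107 = 7;  h_108 = 0;  h_109 = 9;  h_110 = 10
  h_111 = 9;  h_112 = 12;  h_113 = 9;  h_114 = 11;  h_115 = 1;  h_116 = 2
  h_117 = 3;  h_118 = 2;  h_119 = 3;  h_120 = 9;  h_121 = 4;  h_122 = 1
  h_123 = 12;  h_124 = 5;  h_125 = 1;  h_126 = 9;  h_127 = 9;  h_128 = 4
  h_129 = 9;  h_130 = 2;  h_131 = 7;  h_132 = 12;  h_133 = 8;  h_134 = 2
  h_135 = 3;  h_136 = 7;  h_137 = 0;  h_138 = 7;  h_139 = 6;  h_140 = 2
  h_141 = 6;  h_142 = 6;  h_143 = 3;  h_144 = 11;  h_145 = 9;  h_146 = 10
  h_147 = 2;  h_148 = 11;  h_149 = 4;  h_150 = 3;  h_151 = 10;  h_152 = 0
  h_153 = 12;  h_154 = 7;  h_155 = 8;  h_156 = 9;  h_157 = 6;  h_158 = 3
  h_159 = 2;  h_160 = 4;  h_161 = 11;  h_162 = 1;  h_163 = 4;  h_164 = 7
  h_165 = 9;  h_166 = 9;  h_167 = 12;  h_168 = 12;  h_169 = 4;  h_170 = 5
  h_171 = 11;  h_172 = 1;  h_173 = 1;  h_174 = 1;  h_175 = 5;  h_176 = 0
  h_177 = 1;  h_178 = 0;  h_179 = 6;  h_180 = 9;  h_181 = 2;  h_182 = 1
  h_183 = 0;  h_184 = 0;  h_185 = 10;  h_186 = 7;  h_187 = 9;  h_188 = 4
  h_189 = 2;  h_190 = 1;  h_191 = 2;  h_192 = 4;  h_193 = 4;  h_194 = 0
  h_195 = 12;  h_196 = 12;  h_197 = 5;  h_198 = 7;  h_199 = 8;  h_200 = 4
  h_201 = 9;  h_202 = 5;  h_203 = 0;  h_204 = 3;  h_205 = 4;  h_206 = 0
  h_207 = 2;  h_208 = 5;  h_209 = 9;  h_210 = 3;  h_211 = 6;  h_212 = 3
  h_213 = 7;  h_214 = 1;  h_215 = 9;  h_216 = 3;  h_217 = 5;  h_218 = 1
  h_219 = 10;  h_220 = 11;  h_221 = 1;  h_222 = 12;  h_223 = 10;  h_224 = 11
  h_225 = 7;  h_226 = 11;  h_227 = 5;  h_228 = 3;  h_229 = 3;  h_230 = 9
  h_231 = 1;  h_232 = 8;  h_233 = 8;  h_234 = 9;  h_235 = 3;  h_236 = 10
  h_237 = 11;  h_238 = 8;  h_239 = 0;  h_240 = 2;  h_241 = 6;  h_242 = 11
  h_243 = 0;  h_244 = 9;  h_245 = 11;  h_246 = 11;  h_247 = 9;  h_248 = 12
  h_249 = 6;  h_250 = 5;  h_251 = 10;  h_252 = 6;  h_253 = 5;  h_254 = 3
  h_255 = 5;  h_256 = 0;  h_257 = 8;  h_258 = 1;  h_259 = 11;  h_260 = 4
  h_261 = 6;  h_262 = 3;  h_263 = 4
h_264 = 2·4 + 6·3 + 10·6 = 8
h_265 = 2·8 + 6·4 + 10·3 = 5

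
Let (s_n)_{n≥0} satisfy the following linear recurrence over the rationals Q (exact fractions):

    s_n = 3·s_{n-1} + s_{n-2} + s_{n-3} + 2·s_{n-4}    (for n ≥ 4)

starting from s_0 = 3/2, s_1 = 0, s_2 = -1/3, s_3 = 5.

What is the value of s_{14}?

3721715

s_4 = 3·5 + 1·-1/3 + 1·0 + 2·3/2 = 53/3
s_5 = 3·53/3 + 1·5 + 1·-1/3 + 2·0 = 173/3
s_6 = 3·173/3 + 1·53/3 + 1·5 + 2·-1/3 = 195
s_7 = 3·195 + 1·173/3 + 1·53/3 + 2·5 = 2011/3
s_8 = 3·2011/3 + 1·195 + 1·173/3 + 2·53/3 = 2299
s_9 = 3·2299 + 1·2011/3 + 1·195 + 2·173/3 = 23633/3
s_10 = 3·23633/3 + 1·2299 + 1·2011/3 + 2·195 = 80977/3
s_11 = 3·80977/3 + 1·23633/3 + 1·2299 + 2·2011/3 = 277483/3
s_12 = 3·277483/3 + 1·80977/3 + 1·23633/3 + 2·2299 = 316951
s_13 = 3·316951 + 1·277483/3 + 1·80977/3 + 2·23633/3 = 1086095
s_14 = 3·1086095 + 1·316951 + 1·277483/3 + 2·80977/3 = 3721715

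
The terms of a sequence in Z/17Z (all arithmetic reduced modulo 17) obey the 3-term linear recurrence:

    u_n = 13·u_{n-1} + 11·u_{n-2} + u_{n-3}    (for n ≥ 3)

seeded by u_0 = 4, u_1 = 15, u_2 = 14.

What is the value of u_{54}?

8

u_3 = 13·14 + 11·15 + 1·4 = 11
u_4 = 13·11 + 11·14 + 1·15 = 6
u_5 = 13·6 + 11·11 + 1·14 = 9
u_6 = 13·9 + 11·6 + 1·11 = 7
u_7 = 13·7 + 11·9 + 1·6 = 9
u_8 = 13·9 + 11·7 + 1·9 = 16
u_9 = 13·16 + 11·9 + 1·7 = 8
u_10 = 13·8 + 11·16 + 1·9 = 0
u_11 = 13·0 + 11·8 + 1·16 = 2
u_12 = 13·2 + 11·0 + 1·8 = 0
u_13 = 13·0 + 11·2 + 1·0 = 5
u_14 = 13·5 + 11·0 + 1·2 = 16
u_15 = 13·16 + 11·5 + 1·0 = 8
u_16 = 13·8 + 11·16 + 1·5 = 13
u_17 = 13·13 + 11·8 + 1·16 = 1
u_18 = 13·1 + 11·13 + 1·8 = 11
u_19 = 13·11 + 11·1 + 1·13 = 14
u_20 = 13·14 + 11·11 + 1·1 = 15
u_21 = 13·15 + 11·14 + 1·11 = 3
u_22 = 13·3 + 11·15 + 1·14 = 14
u_23 = 13·14 + 11·3 + 1·15 = 9
u_24 = 13·9 + 11·14 + 1·3 = 2
u_25 = 13·2 + 11·9 + 1·14 = 3
u_26 = 13·3 + 11·2 + 1·9 = 2
u_27 = 13·2 + 11·3 + 1·2 = 10
u_28 = 13·10 + 11·2 + 1·3 = 2
u_29 = 13·2 + 11·10 + 1·2 = 2
u_30 = 13·2 + 11·2 + 1·10 = 7
u_31 = 13·7 + 11·2 + 1·2 = 13
u_32 = 13·13 + 11·7 + 1·2 = 10
u_33 = 13·10 + 11·13 + 1·7 = 8
u_34 = 13·8 + 11·10 + 1·13 = 6
u_35 = 13·6 + 11·8 + 1·10 = 6
u_36 = 13·6 + 11·6 + 1·8 = 16
u_37 = 13·16 + 11·6 + 1·6 = 8
u_38 = 13·8 + 11·16 + 1·6 = 14
u_39 = 13·14 + 11·8 + 1·16 = 14
u_40 = 13·14 + 11·14 + 1·8 = 4
u_41 = 13·4 + 11·14 + 1·14 = 16
u_42 = 13·16 + 11·4 + 1·14 = 11
u_43 = 13·11 + 11·16 + 1·4 = 0
u_44 = 13·0 + 11·11 + 1·16 = 1
u_45 = 13·1 + 11·0 + 1·11 = 7
u_46 = 13·7 + 11·1 + 1·0 = 0
u_47 = 13·0 + 11·7 + 1·1 = 10
u_48 = 13·10 + 11·0 + 1·7 = 1
u_49 = 13·1 + 11·10 + 1·0 = 4
u_50 = 13·4 + 11·1 + 1·10 = 5
u_51 = 13·5 + 11·4 + 1·1 = 8
u_52 = 13·8 + 11·5 + 1·4 = 10
u_53 = 13·10 + 11·8 + 1·5 = 2
u_54 = 13·2 + 11·10 + 1·8 = 8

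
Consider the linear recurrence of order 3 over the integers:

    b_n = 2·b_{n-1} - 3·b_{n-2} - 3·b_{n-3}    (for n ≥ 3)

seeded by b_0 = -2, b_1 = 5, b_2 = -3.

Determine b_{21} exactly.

18927612

b_3 = 2·-3 + -3·5 + -3·-2 = -15
b_4 = 2·-15 + -3·-3 + -3·5 = -36
b_5 = 2·-36 + -3·-15 + -3·-3 = -18
b_6 = 2·-18 + -3·-36 + -3·-15 = 117
b_7 = 2·117 + -3·-18 + -3·-36 = 396
b_8 = 2·396 + -3·117 + -3·-18 = 495
b_9 = 2·495 + -3·396 + -3·117 = -549
b_10 = 2·-549 + -3·495 + -3·396 = -3771
b_11 = 2·-3771 + -3·-549 + -3·495 = -7380
b_12 = 2·-7380 + -3·-3771 + -3·-549 = -1800
b_13 = 2·-1800 + -3·-7380 + -3·-3771 = 29853
b_14 = 2·29853 + -3·-1800 + -3·-7380 = 87246
b_15 = 2·87246 + -3·29853 + -3·-1800 = 90333
b_16 = 2·90333 + -3·87246 + -3·29853 = -170631
b_17 = 2·-170631 + -3·90333 + -3·87246 = -873999
b_18 = 2·-873999 + -3·-170631 + -3·90333 = -1507104
b_19 = 2·-1507104 + -3·-873999 + -3·-170631 = 119682
b_20 = 2·119682 + -3·-1507104 + -3·-873999 = 7382673
b_21 = 2·7382673 + -3·119682 + -3·-1507104 = 18927612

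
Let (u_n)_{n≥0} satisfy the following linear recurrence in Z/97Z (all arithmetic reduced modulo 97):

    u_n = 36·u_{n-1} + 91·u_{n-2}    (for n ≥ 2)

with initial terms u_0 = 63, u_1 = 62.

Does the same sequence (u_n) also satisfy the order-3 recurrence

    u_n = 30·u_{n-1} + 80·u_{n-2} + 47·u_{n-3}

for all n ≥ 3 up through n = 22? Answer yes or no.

no

Terms u_0..u_22: 63, 62, 11, 24, 22, 66, 13, 72, 89, 56, 27, 54, 36, 2, 50, 42, 48, 21, 80, 38, 15, 21, 84
n=3: candidate gives 6, actual u_3 = 24 ✗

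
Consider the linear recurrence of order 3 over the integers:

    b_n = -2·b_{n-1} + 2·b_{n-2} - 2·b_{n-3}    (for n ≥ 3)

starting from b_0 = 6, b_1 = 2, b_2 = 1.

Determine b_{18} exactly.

b_3 = -2·1 + 2·2 + -2·6 = -10
b_4 = -2·-10 + 2·1 + -2·2 = 18
b_5 = -2·18 + 2·-10 + -2·1 = -58
b_6 = -2·-58 + 2·18 + -2·-10 = 172
b_7 = -2·172 + 2·-58 + -2·18 = -496
b_8 = -2·-496 + 2·172 + -2·-58 = 1452
b_9 = -2·1452 + 2·-496 + -2·172 = -4240
b_10 = -2·-4240 + 2·1452 + -2·-496 = 12376
b_11 = -2·12376 + 2·-4240 + -2·1452 = -36136
b_12 = -2·-36136 + 2·12376 + -2·-4240 = 105504
b_13 = -2·105504 + 2·-36136 + -2·12376 = -308032
b_14 = -2·-308032 + 2·105504 + -2·-36136 = 899344
b_15 = -2·899344 + 2·-308032 + -2·105504 = -2625760
b_16 = -2·-2625760 + 2·899344 + -2·-308032 = 7666272
b_17 = -2·7666272 + 2·-2625760 + -2·899344 = -22382752
b_18 = -2·-22382752 + 2·7666272 + -2·-2625760 = 65349568

65349568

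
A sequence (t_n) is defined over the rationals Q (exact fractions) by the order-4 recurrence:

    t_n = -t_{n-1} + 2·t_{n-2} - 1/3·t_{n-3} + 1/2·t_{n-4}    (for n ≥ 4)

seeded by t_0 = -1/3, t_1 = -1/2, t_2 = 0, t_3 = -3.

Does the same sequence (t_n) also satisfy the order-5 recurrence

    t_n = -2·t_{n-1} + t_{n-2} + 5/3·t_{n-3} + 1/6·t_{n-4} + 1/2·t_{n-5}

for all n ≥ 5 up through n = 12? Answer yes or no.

Terms t_0..t_12: -1/3, -1/2, 0, -3, 3, -37/4, 65/4, -149/4, 223/3, -1271/8, 3937/12, -49625/72, 51679/36
n=5: candidate gives -37/4, actual t_5 = -37/4 ✓
n=6: candidate gives 65/4, actual t_6 = 65/4 ✓
n=7: candidate gives -149/4, actual t_7 = -149/4 ✓
n=8: candidate gives 223/3, actual t_8 = 223/3 ✓
n=9: candidate gives -1271/8, actual t_9 = -1271/8 ✓
n=10: candidate gives 3937/12, actual t_10 = 3937/12 ✓
n=11: candidate gives -49625/72, actual t_11 = -49625/72 ✓
n=12: candidate gives 51679/36, actual t_12 = 51679/36 ✓

yes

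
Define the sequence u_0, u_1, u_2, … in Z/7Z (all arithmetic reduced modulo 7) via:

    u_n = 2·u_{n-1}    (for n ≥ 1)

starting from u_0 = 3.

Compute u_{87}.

3

u_1 = 2·3 = 6
u_2 = 2·6 = 5
u_3 = 2·5 = 3
(u_3) = (3) = (u_0), so the sequence has period 3.
87 ≡ 0 (mod 3), hence u_87 = u_0 = 3.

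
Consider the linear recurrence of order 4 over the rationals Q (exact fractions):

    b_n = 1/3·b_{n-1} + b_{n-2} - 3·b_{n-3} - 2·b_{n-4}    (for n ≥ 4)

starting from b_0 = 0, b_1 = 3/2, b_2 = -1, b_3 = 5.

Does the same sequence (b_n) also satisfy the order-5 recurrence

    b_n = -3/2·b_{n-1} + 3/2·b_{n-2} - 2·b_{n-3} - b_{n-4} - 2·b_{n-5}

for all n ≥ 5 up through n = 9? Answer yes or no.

Terms b_0..b_9: 0, 3/2, -1, 5, -23/6, 67/18, -421/27, 2/81, -9275/486, 48109/1458
n=5: candidate gives 55/4, actual b_5 = 67/18 ✗

no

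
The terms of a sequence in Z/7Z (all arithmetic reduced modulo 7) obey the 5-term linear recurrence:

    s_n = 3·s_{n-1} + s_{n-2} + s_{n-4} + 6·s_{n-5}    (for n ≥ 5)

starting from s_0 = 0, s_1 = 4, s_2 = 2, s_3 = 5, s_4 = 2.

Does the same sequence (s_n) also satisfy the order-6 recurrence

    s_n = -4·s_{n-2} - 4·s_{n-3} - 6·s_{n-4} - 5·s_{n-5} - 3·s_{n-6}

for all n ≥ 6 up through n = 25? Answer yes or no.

yes

Terms s_0..s_25: 0, 4, 2, 5, 2, 1, 3, 6, 4, 3, 1, 2, 5, 2, 2, 2, 4, 4, 2, 3, 6, 0, 4, 6, 4, 5
n=6: candidate gives 3, actual s_6 = 3 ✓
n=7: candidate gives 6, actual s_7 = 6 ✓
n=8: candidate gives 4, actual s_8 = 4 ✓
n=9: candidate gives 3, actual s_9 = 3 ✓
n=10: candidate gives 1, actual s_10 = 1 ✓
n=11: candidate gives 2, actual s_11 = 2 ✓
n=12: candidate gives 5, actual s_12 = 5 ✓
n=13: candidate gives 2, actual s_13 = 2 ✓
n=14: candidate gives 2, actual s_14 = 2 ✓
n=15: candidate gives 2, actual s_15 = 2 ✓
n=16: candidate gives 4, actual s_16 = 4 ✓
n=17: candidate gives 4, actual s_17 = 4 ✓
n=18: candidate gives 2, actual s_18 = 2 ✓
n=19: candidate gives 3, actual s_19 = 3 ✓
n=20: candidate gives 6, actual s_20 = 6 ✓
n=21: candidate gives 0, actual s_21 = 0 ✓
n=22: candidate gives 4, actual s_22 = 4 ✓
n=23: candidate gives 6, actual s_23 = 6 ✓
n=24: candidate gives 4, actual s_24 = 4 ✓
n=25: candidate gives 5, actual s_25 = 5 ✓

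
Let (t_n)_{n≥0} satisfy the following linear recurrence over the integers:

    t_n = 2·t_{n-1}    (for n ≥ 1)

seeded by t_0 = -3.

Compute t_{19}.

-1572864

t_1 = 2·-3 = -6
t_2 = 2·-6 = -12
t_3 = 2·-12 = -24
t_4 = 2·-24 = -48
t_5 = 2·-48 = -96
t_6 = 2·-96 = -192
t_7 = 2·-192 = -384
t_8 = 2·-384 = -768
t_9 = 2·-768 = -1536
t_10 = 2·-1536 = -3072
t_11 = 2·-3072 = -6144
t_12 = 2·-6144 = -12288
t_13 = 2·-12288 = -24576
t_14 = 2·-24576 = -49152
t_15 = 2·-49152 = -98304
t_16 = 2·-98304 = -196608
t_17 = 2·-196608 = -393216
t_18 = 2·-393216 = -786432
t_19 = 2·-786432 = -1572864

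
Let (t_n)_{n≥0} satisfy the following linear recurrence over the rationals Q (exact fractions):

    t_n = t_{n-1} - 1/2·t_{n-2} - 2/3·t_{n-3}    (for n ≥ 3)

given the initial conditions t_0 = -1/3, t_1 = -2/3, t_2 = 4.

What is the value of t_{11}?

4763/432

t_3 = 1·4 + -1/2·-2/3 + -2/3·-1/3 = 41/9
t_4 = 1·41/9 + -1/2·4 + -2/3·-2/3 = 3
t_5 = 1·3 + -1/2·41/9 + -2/3·4 = -35/18
t_6 = 1·-35/18 + -1/2·3 + -2/3·41/9 = -175/27
t_7 = 1·-175/27 + -1/2·-35/18 + -2/3·3 = -811/108
t_8 = 1·-811/108 + -1/2·-175/27 + -2/3·-35/18 = -107/36
t_9 = 1·-107/36 + -1/2·-811/108 + -2/3·-175/27 = 3307/648
t_10 = 1·3307/648 + -1/2·-107/36 + -2/3·-811/108 = 3757/324
t_11 = 1·3757/324 + -1/2·3307/648 + -2/3·-107/36 = 4763/432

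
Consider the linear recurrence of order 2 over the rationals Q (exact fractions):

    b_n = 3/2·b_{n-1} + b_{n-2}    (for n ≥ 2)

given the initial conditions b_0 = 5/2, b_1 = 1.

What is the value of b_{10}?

117965/128

b_2 = 3/2·1 + 1·5/2 = 4
b_3 = 3/2·4 + 1·1 = 7
b_4 = 3/2·7 + 1·4 = 29/2
b_5 = 3/2·29/2 + 1·7 = 115/4
b_6 = 3/2·115/4 + 1·29/2 = 461/8
b_7 = 3/2·461/8 + 1·115/4 = 1843/16
b_8 = 3/2·1843/16 + 1·461/8 = 7373/32
b_9 = 3/2·7373/32 + 1·1843/16 = 29491/64
b_10 = 3/2·29491/64 + 1·7373/32 = 117965/128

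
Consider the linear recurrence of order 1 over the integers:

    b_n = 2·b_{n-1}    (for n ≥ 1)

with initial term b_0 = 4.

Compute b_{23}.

33554432

b_1 = 2·4 = 8
b_2 = 2·8 = 16
b_3 = 2·16 = 32
b_4 = 2·32 = 64
b_5 = 2·64 = 128
b_6 = 2·128 = 256
b_7 = 2·256 = 512
b_8 = 2·512 = 1024
b_9 = 2·1024 = 2048
b_10 = 2·2048 = 4096
b_11 = 2·4096 = 8192
b_12 = 2·8192 = 16384
b_13 = 2·16384 = 32768
b_14 = 2·32768 = 65536
b_15 = 2·65536 = 131072
b_16 = 2·131072 = 262144
b_17 = 2·262144 = 524288
b_18 = 2·524288 = 1048576
b_19 = 2·1048576 = 2097152
b_20 = 2·2097152 = 4194304
b_21 = 2·4194304 = 8388608
b_22 = 2·8388608 = 16777216
b_23 = 2·16777216 = 33554432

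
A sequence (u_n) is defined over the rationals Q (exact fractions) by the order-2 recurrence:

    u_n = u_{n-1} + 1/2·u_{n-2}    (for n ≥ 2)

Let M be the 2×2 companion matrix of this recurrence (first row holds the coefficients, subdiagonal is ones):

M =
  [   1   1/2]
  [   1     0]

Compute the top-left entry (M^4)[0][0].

11/4

(M^4)[0][0] is the top entry after applying M 4 times to the unit state (1, 0). Equivalently it is h_{5} for the auxiliary sequence (h_n) obeying the same recurrence with h_1 = 1 and h_i = 0 for 0 ≤ i < 1:
h_2 = 1·1 + 1/2·0 = 1
h_3 = 1·1 + 1/2·1 = 3/2
h_4 = 1·3/2 + 1/2·1 = 2
h_5 = 1·2 + 1/2·3/2 = 11/4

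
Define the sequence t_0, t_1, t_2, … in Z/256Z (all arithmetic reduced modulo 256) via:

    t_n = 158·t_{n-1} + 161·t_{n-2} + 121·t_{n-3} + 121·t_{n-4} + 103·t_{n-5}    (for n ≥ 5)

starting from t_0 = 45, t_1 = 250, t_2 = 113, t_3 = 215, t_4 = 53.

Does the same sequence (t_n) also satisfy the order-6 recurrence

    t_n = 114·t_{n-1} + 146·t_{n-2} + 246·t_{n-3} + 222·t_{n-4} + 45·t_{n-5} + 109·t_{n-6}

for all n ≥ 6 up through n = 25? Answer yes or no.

no

Terms t_0..t_25: 45, 250, 113, 215, 53, 155, 157, 132, 6, 131, 150, 92, 251, 1, 144, 250, 252, 72, 141, 132, 223, 183, 50, 121, 34, 239
n=6: candidate gives 243, actual t_6 = 157 ✗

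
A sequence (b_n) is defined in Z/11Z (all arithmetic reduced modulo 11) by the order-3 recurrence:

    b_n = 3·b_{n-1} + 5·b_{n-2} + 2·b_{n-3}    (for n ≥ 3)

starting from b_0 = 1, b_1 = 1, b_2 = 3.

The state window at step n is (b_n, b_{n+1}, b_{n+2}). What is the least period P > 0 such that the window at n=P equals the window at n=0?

190

n=0: window = (1, 1, 3)
n=1: window = (1, 3, 5)
n=2: window = (3, 5, 10)
n=3: window = (5, 10, 6)
n=4: window = (10, 6, 1)
n=5: window = (6, 1, 9)
n=6: window = (1, 9, 0)
n=7: window = (9, 0, 3)
n=8: window = (0, 3, 5)
n=9: window = (3, 5, 8)
n=10: window = (5, 8, 0)
n=11: window = (8, 0, 6)
n=12: window = (0, 6, 1)
n=13: window = (6, 1, 0)
n=14: window = (1, 0, 6)
n=15: window = (0, 6, 9)
n=16: window = (6, 9, 2)
n=17: window = (9, 2, 8)
n=18: window = (2, 8, 8)
n=19: window = (8, 8, 2)
n=20: window = (8, 2, 7)
n=21: window = (2, 7, 3)
n=22: window = (7, 3, 4)
n=23: window = (3, 4, 8)
n=24: window = (4, 8, 6)
n=25: window = (8, 6, 0)
n=26: window = (6, 0, 2)
n=27: window = (0, 2, 7)
n=28: window = (2, 7, 9)
n=29: window = (7, 9, 0)
n=30: window = (9, 0, 4)
n=31: window = (0, 4, 8)
n=32: window = (4, 8, 0)
n=33: window = (8, 0, 4)
n=34: window = (0, 4, 6)
n=35: window = (4, 6, 5)
n=36: window = (6, 5, 9)
n=37: window = (5, 9, 9)
n=38: window = (9, 9, 5)
n=39: window = (9, 5, 1)
n=40: window = (5, 1, 2)
…
n=188: window = (8, 3, 1)
n=189: window = (3, 1, 1)
n=190: window = (1, 1, 3)
window at n=190 equals window at n=0 → period = 190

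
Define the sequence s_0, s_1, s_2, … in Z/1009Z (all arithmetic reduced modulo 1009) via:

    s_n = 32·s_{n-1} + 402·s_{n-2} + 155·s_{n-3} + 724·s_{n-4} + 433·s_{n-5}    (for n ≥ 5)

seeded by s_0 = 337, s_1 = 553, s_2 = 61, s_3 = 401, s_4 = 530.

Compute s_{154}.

65

s_5 = 32·530 + 402·401 + 155·61 + 724·553 + 433·337 = 367
s_6 = 32·367 + 402·530 + 155·401 + 724·61 + 433·553 = 487
s_7 = 32·487 + 402·367 + 155·530 + 724·401 + 433·61 = 1001
s_8 = 32·1001 + 402·487 + 155·367 + 724·530 + 433·401 = 538
s_9 = 32·538 + 402·1001 + 155·487 + 724·367 + 433·530 = 472
s_10 = 32·472 + 402·538 + 155·1001 + 724·487 + 433·367 = 24
Continuing the recurrence:
  s_11 = 715;  s_12 = 353;  s_13 = 307;  s_14 = 996;  s_15 = 474;  s_16 = 141
  s_17 = 95;  s_18 = 425;  s_19 = 529;  s_20 = 284;  s_21 = 737;  s_22 = 515
  s_23 = 560;  s_24 = 964;  s_25 = 506;  s_26 = 962;  s_27 = 24;  s_28 = 801
  s_29 = 515;  s_30 = 574;  s_31 = 491;  s_32 = 429;  s_33 = 683;  s_34 = 890
  s_35 = 891;  s_36 = 302;  s_37 = 470;  s_38 = 821;  s_39 = 956;  s_40 = 683
  s_41 = 514;  s_42 = 74;  s_43 = 348;  s_44 = 823;  s_45 = 35;  s_46 = 140
  s_47 = 275;  s_48 = 760;  s_49 = 472;  s_50 = 489;  s_51 = 719;  s_52 = 484
  s_53 = 760;  s_54 = 825;  s_55 = 72;  s_56 = 570;  s_57 = 537;  s_58 = 307
  s_59 = 957;  s_60 = 54;  s_61 = 85;  s_62 = 963;  s_63 = 136;  s_64 = 480
  s_65 = 510;  s_66 = 782;  s_67 = 579;  s_68 = 51;  s_69 = 364;  s_70 = 793
  s_71 = 50;  s_72 = 515;  s_73 = 145;  s_74 = 686;  s_75 = 830;  s_76 = 909
  s_77 = 952;  s_78 = 315;  s_79 = 875;  s_80 = 933;  s_81 = 785;  s_82 = 602
  s_83 = 202;  s_84 = 811;  s_85 = 337;  s_86 = 672;  s_87 = 450;  s_88 = 391
  s_89 = 767;  s_90 = 41;  s_91 = 225;  s_92 = 975;  s_93 = 11;  s_94 = 943
  s_95 = 109;  s_96 = 11;  s_97 = 948;  s_98 = 560;  s_99 = 36;  s_100 = 557
  s_101 = 993;  s_102 = 591;  s_103 = 83;  s_104 = 764;  s_105 = 641;  s_106 = 675
  s_107 = 334;  s_108 = 819;  s_109 = 547;  s_110 = 379;  s_111 = 93;  s_112 = 985
  s_113 = 476;  s_114 = 512;  s_115 = 576;  s_116 = 67;  s_117 = 519;  s_118 = 291
  s_119 = 324;  s_120 = 202;  s_121 = 355;  s_122 = 38;  s_123 = 36;  s_124 = 807
  s_125 = 189;  s_126 = 661;  s_127 = 375;  s_128 = 791;  s_129 = 971;  s_130 = 958
  s_131 = 497;  s_132 = 109;  s_133 = 823;  s_134 = 983;  s_135 = 552;  s_136 = 69
  s_137 = 436;  s_138 = 645;  s_139 = 696;  s_140 = 426;  s_141 = 352;  s_142 = 731
  s_143 = 70;  s_144 = 895;  s_145 = 964;  s_146 = 491;  s_147 = 59;  s_148 = 827
  s_149 = 958;  s_150 = 945;  s_151 = 741;  s_152 = 902
s_153 = 32·902 + 402·741 + 155·945 + 724·958 + 433·827 = 305
s_154 = 32·305 + 402·902 + 155·741 + 724·945 + 433·958 = 65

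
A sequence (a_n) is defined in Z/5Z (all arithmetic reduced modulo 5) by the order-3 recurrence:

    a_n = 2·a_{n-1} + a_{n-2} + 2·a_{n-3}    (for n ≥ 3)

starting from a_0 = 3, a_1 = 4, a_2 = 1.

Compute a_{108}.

1

a_3 = 2·1 + 1·4 + 2·3 = 2
a_4 = 2·2 + 1·1 + 2·4 = 3
a_5 = 2·3 + 1·2 + 2·1 = 0
a_6 = 2·0 + 1·3 + 2·2 = 2
a_7 = 2·2 + 1·0 + 2·3 = 0
a_8 = 2·0 + 1·2 + 2·0 = 2
a_9 = 2·2 + 1·0 + 2·2 = 3
a_10 = 2·3 + 1·2 + 2·0 = 3
a_11 = 2·3 + 1·3 + 2·2 = 3
a_12 = 2·3 + 1·3 + 2·3 = 0
a_13 = 2·0 + 1·3 + 2·3 = 4
a_14 = 2·4 + 1·0 + 2·3 = 4
a_15 = 2·4 + 1·4 + 2·0 = 2
a_16 = 2·2 + 1·4 + 2·4 = 1
a_17 = 2·1 + 1·2 + 2·4 = 2
a_18 = 2·2 + 1·1 + 2·2 = 4
a_19 = 2·4 + 1·2 + 2·1 = 2
a_20 = 2·2 + 1·4 + 2·2 = 2
a_21 = 2·2 + 1·2 + 2·4 = 4
a_22 = 2·4 + 1·2 + 2·2 = 4
a_23 = 2·4 + 1·4 + 2·2 = 1
a_24 = 2·1 + 1·4 + 2·4 = 4
a_25 = 2·4 + 1·1 + 2·4 = 2
a_26 = 2·2 + 1·4 + 2·1 = 0
a_27 = 2·0 + 1·2 + 2·4 = 0
a_28 = 2·0 + 1·0 + 2·2 = 4
a_29 = 2·4 + 1·0 + 2·0 = 3
a_30 = 2·3 + 1·4 + 2·0 = 0
a_31 = 2·0 + 1·3 + 2·4 = 1
a_32 = 2·1 + 1·0 + 2·3 = 3
a_33 = 2·3 + 1·1 + 2·0 = 2
a_34 = 2·2 + 1·3 + 2·1 = 4
a_35 = 2·4 + 1·2 + 2·3 = 1
a_36 = 2·1 + 1·4 + 2·2 = 0
a_37 = 2·0 + 1·1 + 2·4 = 4
a_38 = 2·4 + 1·0 + 2·1 = 0
a_39 = 2·0 + 1·4 + 2·0 = 4
a_40 = 2·4 + 1·0 + 2·4 = 1
a_41 = 2·1 + 1·4 + 2·0 = 1
a_42 = 2·1 + 1·1 + 2·4 = 1
a_43 = 2·1 + 1·1 + 2·1 = 0
a_44 = 2·0 + 1·1 + 2·1 = 3
a_45 = 2·3 + 1·0 + 2·1 = 3
a_46 = 2·3 + 1·3 + 2·0 = 4
a_47 = 2·4 + 1·3 + 2·3 = 2
a_48 = 2·2 + 1·4 + 2·3 = 4
a_49 = 2·4 + 1·2 + 2·4 = 3
a_50 = 2·3 + 1·4 + 2·2 = 4
a_51 = 2·4 + 1·3 + 2·4 = 4
a_52 = 2·4 + 1·4 + 2·3 = 3
a_53 = 2·3 + 1·4 + 2·4 = 3
a_54 = 2·3 + 1·3 + 2·4 = 2
a_55 = 2·2 + 1·3 + 2·3 = 3
a_56 = 2·3 + 1·2 + 2·3 = 4
a_57 = 2·4 + 1·3 + 2·2 = 0
a_58 = 2·0 + 1·4 + 2·3 = 0
a_59 = 2·0 + 1·0 + 2·4 = 3
a_60 = 2·3 + 1·0 + 2·0 = 1
a_61 = 2·1 + 1·3 + 2·0 = 0
a_62 = 2·0 + 1·1 + 2·3 = 2
a_63 = 2·2 + 1·0 + 2·1 = 1
a_64 = 2·1 + 1·2 + 2·0 = 4
a_65 = 2·4 + 1·1 + 2·2 = 3
a_66 = 2·3 + 1·4 + 2·1 = 2
a_67 = 2·2 + 1·3 + 2·4 = 0
a_68 = 2·0 + 1·2 + 2·3 = 3
a_69 = 2·3 + 1·0 + 2·2 = 0
a_70 = 2·0 + 1·3 + 2·0 = 3
a_71 = 2·3 + 1·0 + 2·3 = 2
a_72 = 2·2 + 1·3 + 2·0 = 2
a_73 = 2·2 + 1·2 + 2·3 = 2
a_74 = 2·2 + 1·2 + 2·2 = 0
a_75 = 2·0 + 1·2 + 2·2 = 1
a_76 = 2·1 + 1·0 + 2·2 = 1
a_77 = 2·1 + 1·1 + 2·0 = 3
a_78 = 2·3 + 1·1 + 2·1 = 4
a_79 = 2·4 + 1·3 + 2·1 = 3
a_80 = 2·3 + 1·4 + 2·3 = 1
a_81 = 2·1 + 1·3 + 2·4 = 3
a_82 = 2·3 + 1·1 + 2·3 = 3
a_83 = 2·3 + 1·3 + 2·1 = 1
a_84 = 2·1 + 1·3 + 2·3 = 1
a_85 = 2·1 + 1·1 + 2·3 = 4
a_86 = 2·4 + 1·1 + 2·1 = 1
a_87 = 2·1 + 1·4 + 2·1 = 3
a_88 = 2·3 + 1·1 + 2·4 = 0
a_89 = 2·0 + 1·3 + 2·1 = 0
a_90 = 2·0 + 1·0 + 2·3 = 1
a_91 = 2·1 + 1·0 + 2·0 = 2
a_92 = 2·2 + 1·1 + 2·0 = 0
a_93 = 2·0 + 1·2 + 2·1 = 4
a_94 = 2·4 + 1·0 + 2·2 = 2
a_95 = 2·2 + 1·4 + 2·0 = 3
a_96 = 2·3 + 1·2 + 2·4 = 1
a_97 = 2·1 + 1·3 + 2·2 = 4
a_98 = 2·4 + 1·1 + 2·3 = 0
a_99 = 2·0 + 1·4 + 2·1 = 1
a_100 = 2·1 + 1·0 + 2·4 = 0
a_101 = 2·0 + 1·1 + 2·0 = 1
a_102 = 2·1 + 1·0 + 2·1 = 4
a_103 = 2·4 + 1·1 + 2·0 = 4
a_104 = 2·4 + 1·4 + 2·1 = 4
a_105 = 2·4 + 1·4 + 2·4 = 0
a_106 = 2·0 + 1·4 + 2·4 = 2
a_107 = 2·2 + 1·0 + 2·4 = 2
a_108 = 2·2 + 1·2 + 2·0 = 1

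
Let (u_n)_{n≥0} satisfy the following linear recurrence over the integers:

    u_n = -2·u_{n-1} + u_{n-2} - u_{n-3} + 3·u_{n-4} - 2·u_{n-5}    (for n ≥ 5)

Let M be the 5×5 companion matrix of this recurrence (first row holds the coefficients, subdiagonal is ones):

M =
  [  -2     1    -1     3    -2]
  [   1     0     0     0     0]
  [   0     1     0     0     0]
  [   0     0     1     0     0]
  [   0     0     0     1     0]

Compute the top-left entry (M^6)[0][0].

264

(M^6)[0][0] is the top entry after applying M 6 times to the unit state (1, 0, 0, 0, 0). Equivalently it is h_{10} for the auxiliary sequence (h_n) obeying the same recurrence with h_4 = 1 and h_i = 0 for 0 ≤ i < 4:
h_5 = -2·1 + 1·0 + -1·0 + 3·0 + -2·0 = -2
h_6 = -2·-2 + 1·1 + -1·0 + 3·0 + -2·0 = 5
h_7 = -2·5 + 1·-2 + -1·1 + 3·0 + -2·0 = -13
h_8 = -2·-13 + 1·5 + -1·-2 + 3·1 + -2·0 = 36
h_9 = -2·36 + 1·-13 + -1·5 + 3·-2 + -2·1 = -98
h_10 = -2·-98 + 1·36 + -1·-13 + 3·5 + -2·-2 = 264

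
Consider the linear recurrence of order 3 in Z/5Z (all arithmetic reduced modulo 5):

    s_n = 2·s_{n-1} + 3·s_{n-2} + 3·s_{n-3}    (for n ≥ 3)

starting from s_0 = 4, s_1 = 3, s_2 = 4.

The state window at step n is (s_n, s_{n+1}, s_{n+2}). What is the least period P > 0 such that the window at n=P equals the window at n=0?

124

n=0: window = (4, 3, 4)
n=1: window = (3, 4, 4)
n=2: window = (4, 4, 4)
n=3: window = (4, 4, 2)
n=4: window = (4, 2, 3)
n=5: window = (2, 3, 4)
n=6: window = (3, 4, 3)
n=7: window = (4, 3, 2)
n=8: window = (3, 2, 0)
n=9: window = (2, 0, 0)
n=10: window = (0, 0, 1)
n=11: window = (0, 1, 2)
n=12: window = (1, 2, 2)
n=13: window = (2, 2, 3)
n=14: window = (2, 3, 3)
n=15: window = (3, 3, 1)
n=16: window = (3, 1, 0)
n=17: window = (1, 0, 2)
n=18: window = (0, 2, 2)
n=19: window = (2, 2, 0)
n=20: window = (2, 0, 2)
n=21: window = (0, 2, 0)
n=22: window = (2, 0, 1)
n=23: window = (0, 1, 3)
n=24: window = (1, 3, 4)
n=25: window = (3, 4, 0)
n=26: window = (4, 0, 1)
n=27: window = (0, 1, 4)
n=28: window = (1, 4, 1)
n=29: window = (4, 1, 2)
n=30: window = (1, 2, 4)
n=31: window = (2, 4, 2)
n=32: window = (4, 2, 2)
n=33: window = (2, 2, 2)
n=34: window = (2, 2, 1)
n=35: window = (2, 1, 4)
n=36: window = (1, 4, 2)
n=37: window = (4, 2, 4)
n=38: window = (2, 4, 1)
n=39: window = (4, 1, 0)
n=40: window = (1, 0, 0)
…
n=122: window = (3, 2, 4)
n=123: window = (2, 4, 3)
n=124: window = (4, 3, 4)
window at n=124 equals window at n=0 → period = 124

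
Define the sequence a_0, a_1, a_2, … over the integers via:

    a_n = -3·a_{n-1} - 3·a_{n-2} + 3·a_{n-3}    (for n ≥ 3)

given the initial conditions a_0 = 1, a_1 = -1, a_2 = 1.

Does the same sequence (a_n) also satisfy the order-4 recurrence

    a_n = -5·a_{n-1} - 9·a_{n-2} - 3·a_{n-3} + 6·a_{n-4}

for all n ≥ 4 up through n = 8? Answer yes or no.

Terms a_0..a_8: 1, -1, 1, 3, -15, 39, -63, 27, 225
n=4: candidate gives -15, actual a_4 = -15 ✓
n=5: candidate gives 39, actual a_5 = 39 ✓
n=6: candidate gives -63, actual a_6 = -63 ✓
n=7: candidate gives 27, actual a_7 = 27 ✓
n=8: candidate gives 225, actual a_8 = 225 ✓

yes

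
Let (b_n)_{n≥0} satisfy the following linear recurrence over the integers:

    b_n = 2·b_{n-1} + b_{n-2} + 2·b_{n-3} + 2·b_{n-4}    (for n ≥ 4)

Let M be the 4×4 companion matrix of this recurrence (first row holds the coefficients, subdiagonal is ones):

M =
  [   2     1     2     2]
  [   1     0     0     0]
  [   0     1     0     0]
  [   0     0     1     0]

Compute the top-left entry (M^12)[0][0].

(M^12)[0][0] is the top entry after applying M 12 times to the unit state (1, 0, 0, 0). Equivalently it is h_{15} for the auxiliary sequence (h_n) obeying the same recurrence with h_3 = 1 and h_i = 0 for 0 ≤ i < 3:
h_4 = 2·1 + 1·0 + 2·0 + 2·0 = 2
h_5 = 2·2 + 1·1 + 2·0 + 2·0 = 5
h_6 = 2·5 + 1·2 + 2·1 + 2·0 = 14
h_7 = 2·14 + 1·5 + 2·2 + 2·1 = 39
h_8 = 2·39 + 1·14 + 2·5 + 2·2 = 106
h_9 = 2·106 + 1·39 + 2·14 + 2·5 = 289
h_10 = 2·289 + 1·106 + 2·39 + 2·14 = 790
h_11 = 2·790 + 1·289 + 2·106 + 2·39 = 2159
h_12 = 2·2159 + 1·790 + 2·289 + 2·106 = 5898
h_13 = 2·5898 + 1·2159 + 2·790 + 2·289 = 16113
h_14 = 2·16113 + 1·5898 + 2·2159 + 2·790 = 44022
h_15 = 2·44022 + 1·16113 + 2·5898 + 2·2159 = 120271

120271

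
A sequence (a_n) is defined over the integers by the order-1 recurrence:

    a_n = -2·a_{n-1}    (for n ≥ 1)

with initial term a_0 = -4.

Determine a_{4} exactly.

a_1 = -2·-4 = 8
a_2 = -2·8 = -16
a_3 = -2·-16 = 32
a_4 = -2·32 = -64

-64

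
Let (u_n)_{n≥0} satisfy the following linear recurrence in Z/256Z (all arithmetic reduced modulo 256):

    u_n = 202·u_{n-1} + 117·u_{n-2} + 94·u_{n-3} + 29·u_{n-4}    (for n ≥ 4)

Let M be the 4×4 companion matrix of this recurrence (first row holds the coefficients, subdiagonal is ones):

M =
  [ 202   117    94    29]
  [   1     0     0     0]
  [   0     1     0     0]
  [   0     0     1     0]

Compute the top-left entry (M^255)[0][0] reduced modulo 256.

(M^255)[0][0] is the top entry after applying M 255 times to the unit state (1, 0, 0, 0). Equivalently it is h_{258} for the auxiliary sequence (h_n) obeying the same recurrence with h_3 = 1 and h_i = 0 for 0 ≤ i < 3:
h_4 = 202·1 + 117·0 + 94·0 + 29·0 = 202
h_5 = 202·202 + 117·1 + 94·0 + 29·0 = 217
h_6 = 202·217 + 117·202 + 94·1 + 29·0 = 234
h_7 = 202·234 + 117·217 + 94·202 + 29·1 = 26
h_8 = 202·26 + 117·234 + 94·217 + 29·202 = 6
h_9 = 202·6 + 117·26 + 94·234 + 29·217 = 31
Continuing the recurrence:
  h_10 = 66;  h_11 = 101;  h_12 = 236;  h_13 = 32;  h_14 = 172;  h_15 = 113
  h_16 = 66;  h_17 = 129;  h_18 = 238;  h_19 = 202;  h_20 = 2;  h_21 = 231
  h_22 = 82;  h_23 = 229;  h_24 = 56;  h_25 = 32;  h_26 = 56;  h_27 = 81
  h_28 = 154;  h_29 = 185;  h_30 = 114;  h_31 = 58;  h_32 = 62;  h_33 = 63
  h_34 = 66;  h_35 = 53;  h_36 = 36;  h_37 = 0;  h_38 = 100;  h_39 = 33
  h_40 = 210;  h_41 = 129;  h_42 = 54;  h_43 = 106;  h_44 = 122;  h_45 = 39
  h_46 = 146;  h_47 = 213;  h_48 = 240;  h_49 = 192;  h_50 = 240;  h_51 = 97
  h_52 = 234;  h_53 = 217;  h_54 = 250;  h_55 = 90;  h_56 = 118;  h_57 = 159
  h_58 = 194;  h_59 = 69;  h_60 = 220;  h_61 = 96;  h_62 = 156;  h_63 = 145
  h_64 = 226;  h_65 = 193;  h_66 = 126;  h_67 = 10;  h_68 = 242;  h_69 = 167
  h_70 = 82;  h_71 = 5;  h_72 = 40;  h_73 = 224;  h_74 = 40;  h_75 = 49
  h_76 = 186;  h_77 = 57;  h_78 = 130;  h_79 = 122;  h_80 = 174;  h_81 = 63
  h_82 = 194;  h_83 = 149;  h_84 = 20;  h_85 = 64;  h_86 = 84;  h_87 = 193
  h_88 = 114;  h_89 = 65;  h_90 = 198;  h_91 = 170;  h_92 = 106;  h_93 = 103
  h_94 = 146;  h_95 = 117;  h_96 = 224;  h_97 = 128;  h_98 = 224;  h_99 = 193
  h_100 = 10;  h_101 = 217;  h_102 = 10;  h_103 = 154;  h_104 = 230;  h_105 = 31
  h_106 = 66;  h_107 = 37;  h_108 = 204;  h_109 = 160;  h_110 = 140;  h_111 = 177
  h_112 = 130;  h_113 = 1;  h_114 = 14;  h_115 = 74;  h_116 = 226;  h_117 = 103
  h_118 = 82;  h_119 = 37;  h_120 = 24;  h_121 = 160;  h_122 = 24;  h_123 = 17
  h_124 = 218;  h_125 = 185;  h_126 = 146;  h_127 = 186;  h_128 = 30;  h_129 = 63
  h_130 = 66;  h_131 = 245;  h_132 = 4;  h_133 = 128;  h_134 = 68;  h_135 = 97
  h_136 = 18;  h_137 = 1;  h_138 = 86;  h_139 = 234;  h_140 = 90;  h_141 = 167
  h_142 = 146;  h_143 = 21;  h_144 = 208;  h_145 = 64;  h_146 = 208;  h_147 = 33
  h_148 = 42;  h_149 = 217;  h_150 = 26;  h_151 = 218;  h_152 = 86;  h_153 = 159
  h_154 = 194;  h_155 = 5;  h_156 = 188;  h_157 = 224;  h_158 = 124;  h_159 = 209
  h_160 = 34;  h_161 = 65;  h_162 = 158;  h_163 = 138;  h_164 = 210;  h_165 = 39
  h_166 = 82;  h_167 = 69;  h_168 = 8;  h_169 = 96;  h_170 = 8;  h_171 = 241
  h_172 = 250;  h_173 = 57;  h_174 = 162;  h_175 = 250;  h_176 = 142;  h_177 = 63
  h_178 = 194;  h_179 = 85;  h_180 = 244;  h_181 = 192;  h_182 = 52;  h_183 = 1
  h_184 = 178;  h_185 = 193;  h_186 = 230;  h_187 = 42;  h_188 = 74;  h_189 = 231
  h_190 = 146;  h_191 = 181;  h_192 = 192;  h_193 = 0;  h_194 = 192;  h_195 = 129
  h_196 = 74;  h_197 = 217;  h_198 = 42;  h_199 = 26;  h_200 = 198;  h_201 = 31
  h_202 = 66;  h_203 = 229;  h_204 = 172;  h_205 = 32;  h_206 = 108;  h_207 = 241
  h_208 = 194;  h_209 = 129;  h_210 = 46;  h_211 = 202;  h_212 = 194;  h_213 = 231
  h_214 = 82;  h_215 = 101;  h_216 = 248;  h_217 = 32;  h_218 = 248;  h_219 = 209
  h_220 = 26;  h_221 = 185;  h_222 = 178;  h_223 = 58;  h_224 = 254;  h_225 = 63
  h_226 = 66;  h_227 = 181;  h_228 = 228;  h_229 = 0;  h_230 = 36;  h_231 = 161
  h_232 = 82;  h_233 = 129;  h_234 = 118;  h_235 = 106;  h_236 = 58;  h_237 = 39
  h_238 = 146;  h_239 = 85;  h_240 = 176;  h_241 = 192;  h_242 = 176;  h_243 = 225
  h_244 = 106;  h_245 = 217;  h_246 = 58;  h_247 = 90;  h_248 = 54;  h_249 = 159
  h_250 = 194;  h_251 = 197;  h_252 = 156;  h_253 = 96;  h_254 = 92;  h_255 = 17
  h_256 = 98
h_257 = 202·98 + 117·17 + 94·92 + 29·96 = 193
h_258 = 202·193 + 117·98 + 94·17 + 29·92 = 190

190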